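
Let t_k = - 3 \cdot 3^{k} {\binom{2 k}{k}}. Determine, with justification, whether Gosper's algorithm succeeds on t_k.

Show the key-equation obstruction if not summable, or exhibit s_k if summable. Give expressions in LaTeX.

Ratio r(k) = 6*(2*k + 1)/(k + 1).
Factor: A=12*k + 6; B=k + 1; C=1.
Set up (12*k + 6)·f(k+1) − (k)·f(k) − (1) = 0.
deg f ≤ -1 (via 1,1,0).
d = -1 < 0 ⇒ no nonzero polynomial f; not summable.

No — t_k has no hypergeometric antidifference.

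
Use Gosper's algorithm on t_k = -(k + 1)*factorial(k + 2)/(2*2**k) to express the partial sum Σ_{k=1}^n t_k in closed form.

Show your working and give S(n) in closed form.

Compute t_(k+1)/t_k: get (k + 2)*(k + 3)/(2*(k + 1)).
Factor: A=k/2 + 3/2; B=1; C=k + 1.
Key eq: (k/2 + 3/2)·f(k+1) = (1)·f(k) + (k + 1).
From deg A=1, deg B=0, deg C=1: d=0.
Coefficient equations give f(k) = 2.
Then R = B(k−1)f/C = 2/(k + 1), so s_k = R(k)·t_k = -factorial(k + 2)/2**k.
s_(k+1) − s_k = -(k + 1)*factorial(k + 2)/(2*2**k) = t_k.
Evaluate: s_(n+1) = -2**(-n - 1)*factorial(n + 3); subtract s_(1) = -3 ⇒ S(n) = 3 - factorial(n + 3)/(2*2**n).

S(n) = 3 - factorial(n + 3)/(2*2**n)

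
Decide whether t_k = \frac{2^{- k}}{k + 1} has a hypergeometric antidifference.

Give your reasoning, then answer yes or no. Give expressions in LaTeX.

Ratio r(k) = (k + 1)/(2*(k + 2)).
Factor: A=k/2 + 1/2; B=k + 2; C=1.
Solve (k/2 + 1/2)·f(k+1) − (k + 1)·f(k) = 1.
From deg A=1, deg B=1, deg C=0: d=-1.
deg f ≤ -1 is impossible — no certificate.

No — key equation has no polynomial f.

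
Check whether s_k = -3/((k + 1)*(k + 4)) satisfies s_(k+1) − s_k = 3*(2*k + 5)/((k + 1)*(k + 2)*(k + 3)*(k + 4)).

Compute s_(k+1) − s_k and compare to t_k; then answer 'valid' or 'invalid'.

Invalid: residual 3*(-3*k - 7)/(k**5 + 15*k**4 + 85*k**3 + 225*k**2 + 274*k + 120) ≠ 0.

s_(k+1) = -3/((k + 2)*(k + 5))
s_(k+1) − s_k = 6*(k + 3)/(k**4 + 12*k**3 + 49*k**2 + 78*k + 40)
(s_(k+1) − s_k) − t_k = 3*(-3*k - 7)/(k**5 + 15*k**4 + 85*k**3 + 225*k**2 + 274*k + 120)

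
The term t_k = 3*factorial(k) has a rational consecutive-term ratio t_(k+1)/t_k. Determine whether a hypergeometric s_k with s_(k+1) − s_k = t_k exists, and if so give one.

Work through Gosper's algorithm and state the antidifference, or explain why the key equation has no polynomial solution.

no hypergeometric antidifference exists

The ratio is k + 1.
A = k + 1, B = 1, C = 1.
Key eq: (k + 1)·f(k+1) = (1)·f(k) + (1).
deg f ≤ -1 (via 1,0,0).
d = -1 < 0 ⇒ no nonzero polynomial f; not summable.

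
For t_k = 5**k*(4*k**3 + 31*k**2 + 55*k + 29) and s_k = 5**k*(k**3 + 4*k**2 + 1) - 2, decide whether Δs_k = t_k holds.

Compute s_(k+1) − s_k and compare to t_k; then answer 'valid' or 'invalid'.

s_(k+1) = 5**(k + 1)*((k + 1)**3 + 4*(k + 1)**2 + 1) - 2
s_(k+1) − s_k = 5**k*(4*k**3 + 31*k**2 + 55*k + 29)
(s_(k+1) − s_k) − t_k = 0

Valid: the claim telescopes to t_k.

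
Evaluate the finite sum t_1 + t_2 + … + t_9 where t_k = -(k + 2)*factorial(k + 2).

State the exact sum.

Ratio r(k) = (k + 3)**2/(k + 2).
Take A(k)=k + 3, B(k)=1, C(k)=k + 2.
Set up (k + 3)·f(k+1) − (1)·f(k) − (k + 2) = 0.
Bound: deg f ≤ 0.
Solving with deg f ≤ 0: f(k) = 1.
R(k) = B(k−1)·f(k)/C(k) = 1/(k + 2); s_k = R·t_k = -factorial(k + 2).
Verify: -(k + 2)*factorial(k + 2) matches t_k.
Σ_(k=1)^(9) t_k = s_(10) − s_(1) = -479001600 − (-6) = -479001594.

Σ = -479001594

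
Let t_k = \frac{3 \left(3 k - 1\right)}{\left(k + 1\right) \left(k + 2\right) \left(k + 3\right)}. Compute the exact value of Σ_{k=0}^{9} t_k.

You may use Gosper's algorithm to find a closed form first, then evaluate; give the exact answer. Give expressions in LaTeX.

Step 1: r(k) = (k + 1)*(3*k + 2)/((k + 4)*(3*k - 1)).
A = k + 1, B = k + 4, C = k - 1/3.
f must satisfy (k + 1)·f(k+1) − (k + 3)·f(k) = k - 1/3.
Bound: deg f ≤ 2.
Match coefficients ⇒ f(k) = k*(k - 3)/6.
Then R = B(k−1)f/C = k*(k - 3)*(k + 3)/(2*(3*k - 1)), so s_k = R(k)·t_k = 3*k*(k - 3)/(2*(k + 1)*(k + 2)).
Δs = 3*(3*k - 1)/(k**3 + 6*k**2 + 11*k + 6), as required.
Telescoping: Σ = s_(10) − s_(0) = 35/44 − (0) = 35/44.

Σ = 35/44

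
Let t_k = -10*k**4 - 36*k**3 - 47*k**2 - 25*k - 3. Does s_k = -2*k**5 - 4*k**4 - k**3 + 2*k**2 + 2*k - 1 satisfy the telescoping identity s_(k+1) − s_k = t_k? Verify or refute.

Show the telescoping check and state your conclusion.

Valid — Δs_k = t_k.

s_(k+1) = -2*k**5 - 14*k**4 - 37*k**3 - 45*k**2 - 23*k - 4
s_(k+1) − s_k = -10*k**4 - 36*k**3 - 47*k**2 - 25*k - 3
(s_(k+1) − s_k) − t_k = 0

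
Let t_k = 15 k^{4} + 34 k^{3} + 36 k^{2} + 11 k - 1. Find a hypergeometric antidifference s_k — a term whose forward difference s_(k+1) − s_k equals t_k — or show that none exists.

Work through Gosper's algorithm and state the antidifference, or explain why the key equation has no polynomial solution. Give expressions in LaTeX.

s_k = k \left(3 k^{4} + k^{3} - 4 k - 1\right)

t_(k+1)/t_k = (15*k**4 + 94*k**3 + 228*k**2 + 245*k + 95)/(15*k**4 + 34*k**3 + 36*k**2 + 11*k - 1).
A = 1, B = 1, C = k**4 + 34*k**3/15 + 12*k**2/5 + 11*k/15 - 1/15.
Need (1)·f(k+1) − (1)·f(k) = k**4 + 34*k**3/15 + 12*k**2/5 + 11*k/15 - 1/15.
From deg A=0, deg B=0, deg C=4: d=5.
Solving with deg f ≤ 5: f(k) = k*(3*k**4 + k**3 - 4*k - 1)/15.
R(k) = B(k−1)·f(k)/C(k) = k*(3*k**4 + k**3 - 4*k - 1)/(15*k**4 + 34*k**3 + 36*k**2 + 11*k - 1); s_k = R·t_k = k*(3*k**4 + k**3 - 4*k - 1).
Check: Δs_k = 15*k**4 + 34*k**3 + 36*k**2 + 11*k - 1. ✓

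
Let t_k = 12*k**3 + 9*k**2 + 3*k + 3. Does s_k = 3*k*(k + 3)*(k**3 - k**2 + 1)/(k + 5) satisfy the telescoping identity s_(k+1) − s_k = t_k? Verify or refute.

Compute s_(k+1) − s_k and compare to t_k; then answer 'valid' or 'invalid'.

Invalid: residual 6*(-3*k**4 - 24*k**3 - 16*k**2 - 5*k - 5)/(k**2 + 11*k + 30) ≠ 0.

s_(k+1) = 3*(k + 1)*(k + 4)*((k + 1)**3 - (k + 1)**2 + 1)/(k + 6)
s_(k+1) − s_k = 3*(4*k**5 + 41*k**4 + 106*k**3 + 70*k**2 + 31*k + 20)/(k**2 + 11*k + 30)
(s_(k+1) − s_k) − t_k = 6*(-3*k**4 - 24*k**3 - 16*k**2 - 5*k - 5)/(k**2 + 11*k + 30)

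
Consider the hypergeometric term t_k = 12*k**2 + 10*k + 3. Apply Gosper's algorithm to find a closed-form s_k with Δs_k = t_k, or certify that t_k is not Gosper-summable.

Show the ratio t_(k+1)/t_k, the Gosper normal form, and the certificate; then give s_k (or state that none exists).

s_k = k**2*(4*k - 1)

Compute t_(k+1)/t_k: get (12*k**2 + 34*k + 25)/(12*k**2 + 10*k + 3).
So A=1 and B=1, with C=k**2 + 5*k/6 + 1/4.
Need (1)·f(k+1) − (1)·f(k) = k**2 + 5*k/6 + 1/4.
d = 3 from the (0,0,2) case.
Solving with deg f ≤ 3: f(k) = k**2*(4*k - 1)/12.
Get s_k = R·t_k = k**2*(4*k - 1) with R(k) = B(k−1)f(k)/C(k) = k**2*(4*k - 1)/(12*k**2 + 10*k + 3).
Verify: 12*k**2 + 10*k + 3 matches t_k.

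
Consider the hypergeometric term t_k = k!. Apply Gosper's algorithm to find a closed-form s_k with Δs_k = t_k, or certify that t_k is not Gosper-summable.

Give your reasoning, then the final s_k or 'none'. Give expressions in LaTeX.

r(k) = k + 1 after simplifying.
So A=k + 1 and B=1, with C=1.
Key eq: (k + 1)·f(k+1) = (1)·f(k) + (1).
d = -1 from the (1,0,0) case.
d = -1 < 0 ⇒ no nonzero polynomial f; not summable.

none — t_k is not Gosper-summable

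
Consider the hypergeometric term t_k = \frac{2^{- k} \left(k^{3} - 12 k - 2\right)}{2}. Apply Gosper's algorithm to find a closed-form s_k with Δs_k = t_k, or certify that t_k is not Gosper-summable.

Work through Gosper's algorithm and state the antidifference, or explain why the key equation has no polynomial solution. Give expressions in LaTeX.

Ratio r(k) = (12*k - (k + 1)**3 + 14)/(2*(-k**3 + 12*k + 2)).
Take A(k)=1/2, B(k)=1, C(k)=k**3 - 12*k - 2.
Solve (1/2)·f(k+1) − (1)·f(k) = k**3 - 12*k - 2.
Bound: deg f ≤ 3.
Solving with deg f ≤ 3: f(k) = -2*(k - 1)*(k**2 + 4*k + 1).
Certificate R = B(k−1)f/C = -2*(k - 1)*(k**2 + 4*k + 1)/(k**3 - 12*k - 2) gives s_k = (-k**3 - 3*k**2 + 3*k + 1)/2**k.
Verify: (k**3 - 12*k - 2)/(2*2**k) matches t_k.

s_k = 2^{- k} \left(- k^{3} - 3 k^{2} + 3 k + 1\right)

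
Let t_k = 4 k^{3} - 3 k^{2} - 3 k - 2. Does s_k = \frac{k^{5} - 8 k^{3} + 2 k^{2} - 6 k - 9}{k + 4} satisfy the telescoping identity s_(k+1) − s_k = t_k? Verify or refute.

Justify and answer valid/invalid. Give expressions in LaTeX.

s_(k+1) = (-6*k + (k + 1)**5 - 8*(k + 1)**3 + 2*(k + 1)**2 - 15)/(k + 5)
s_(k+1) − s_k = (4*k**5 + 30*k**4 + 34*k**3 - 73*k**2 - 65*k - 35)/(k**2 + 9*k + 20)
(s_(k+1) − s_k) − t_k = (-3*k**4 - 16*k**3 + 16*k**2 + 13*k + 5)/(k**2 + 9*k + 20)

Invalid: residual \frac{- 3 k^{4} - 16 k^{3} + 16 k^{2} + 13 k + 5}{k^{2} + 9 k + 20} ≠ 0.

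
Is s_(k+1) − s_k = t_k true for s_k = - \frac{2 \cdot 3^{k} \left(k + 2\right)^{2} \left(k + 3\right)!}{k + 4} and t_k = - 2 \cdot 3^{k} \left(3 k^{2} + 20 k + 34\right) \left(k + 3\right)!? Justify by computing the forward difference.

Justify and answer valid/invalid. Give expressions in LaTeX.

s_(k+1) = -6*3**k*(k + 3)**2*factorial(k + 4)/(k + 5)
s_(k+1) − s_k = -2*3**k*(3*k**4 + 41*k**3 + 210*k**2 + 480*k + 412)*factorial(k + 3)/((k + 4)*(k + 5))
(s_(k+1) − s_k) − t_k = 4*3**k*(3*k**3 + 32*k**2 + 113*k + 134)*factorial(k + 3)/((k + 4)*(k + 5))

Invalid: residual \frac{4 \cdot 3^{k} \left(3 k^{3} + 32 k^{2} + 113 k + 134\right) \left(k + 3\right)!}{\left(k + 4\right) \left(k + 5\right)} ≠ 0.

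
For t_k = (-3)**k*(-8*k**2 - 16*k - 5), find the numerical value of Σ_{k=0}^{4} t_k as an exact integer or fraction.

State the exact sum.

The ratio is 3*(-8*k**2 - 32*k - 29)/(8*k**2 + 16*k + 5).
Normal form (A,B,C) = (-3, 1, k**2 + 2*k + 5/8).
Solve (-3)·f(k+1) − (1)·f(k) = k**2 + 2*k + 5/8.
d = 2 from the (0,0,2) case.
Coefficient equations give f(k) = -(k + 1)*(2*k - 1)/8.
Certificate R = B(k−1)f/C = -(k + 1)*(2*k - 1)/(8*k**2 + 16*k + 5) gives s_k = (-3)**k*(2*k**2 + k - 1).
Δs = (-3)**k*(-8*k**2 - 16*k - 5), as required.
Sum = s_(5) − s_(0); s_(5) = -13122, s_(0) = -1 ⇒ -13121.

Σ = -13121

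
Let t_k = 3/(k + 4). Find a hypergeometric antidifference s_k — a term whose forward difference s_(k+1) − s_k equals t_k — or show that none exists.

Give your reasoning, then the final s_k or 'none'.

none (Gosper's algorithm certifies no s_k)

Ratio r(k) = (k + 4)/(k + 5).
Normal form (A,B,C) = (k + 4, k + 5, 1).
Key eq: (k + 4)·f(k+1) = (k + 4)·f(k) + (1).
deg f ≤ 0 (via 1,1,0).
Write f(k) = c0. Then LHS − RHS = -1, requiring -1 = 0: contradictory. No certificate.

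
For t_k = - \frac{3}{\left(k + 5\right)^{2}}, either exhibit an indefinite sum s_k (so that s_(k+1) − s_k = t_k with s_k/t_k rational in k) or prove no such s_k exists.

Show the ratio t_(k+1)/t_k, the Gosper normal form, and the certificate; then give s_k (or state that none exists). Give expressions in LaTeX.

no hypergeometric antidifference exists

Ratio r(k) = (k + 5)**2/(k + 6)**2.
Gosper form: A/B · C(k+1)/C(k) with A=k**2 + 10*k + 25, B=k**2 + 12*k + 36, C=1.
Set up (k**2 + 10*k + 25)·f(k+1) − (k**2 + 10*k + 25)·f(k) − (1) = 0.
Degrees (2,2,0) ⇒ d ≤ 0.
f = c0 ⇒ A·f(k+1) − B(k−1)·f(k) − C = -1. The system {-1 = 0} is inconsistent; no antidifference.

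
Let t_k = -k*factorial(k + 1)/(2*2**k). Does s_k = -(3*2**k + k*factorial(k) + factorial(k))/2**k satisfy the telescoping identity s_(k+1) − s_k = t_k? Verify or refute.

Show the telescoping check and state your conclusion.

s_(k+1) = -(6*2**k + k**2*factorial(k) + 3*k*factorial(k) + 2*factorial(k))/(2*2**k)
s_(k+1) − s_k = -k*factorial(k + 1)/(2*2**k)
(s_(k+1) − s_k) − t_k = 0

valid; difference matches t_k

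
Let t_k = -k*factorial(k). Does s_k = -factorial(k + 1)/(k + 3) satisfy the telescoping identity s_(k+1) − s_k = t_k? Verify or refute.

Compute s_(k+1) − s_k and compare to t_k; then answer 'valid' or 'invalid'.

Invalid: residual 2*(k**2 + 3*k - 1)*factorial(k)/((k + 3)*(k + 4)) ≠ 0.

s_(k+1) = -factorial(k + 2)/(k + 4)
s_(k+1) − s_k = -(k**2 + 4*k + 2)*factorial(k + 1)/((k + 3)*(k + 4))
(s_(k+1) − s_k) − t_k = 2*(k**2 + 3*k - 1)*factorial(k)/((k + 3)*(k + 4))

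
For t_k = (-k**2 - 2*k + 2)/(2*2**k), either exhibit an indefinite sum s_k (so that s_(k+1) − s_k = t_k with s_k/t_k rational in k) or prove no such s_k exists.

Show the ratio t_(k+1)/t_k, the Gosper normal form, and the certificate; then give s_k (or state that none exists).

s_k = (k**2 + 4*k + 3)/2**k

r(k) = (k + (k + 1)**2/2)/(k**2 + 2*k - 2) after simplifying.
So A=1/2 and B=1, with C=k**2 + 2*k - 2.
Key eq: (1/2)·f(k+1) = (1)·f(k) + (k**2 + 2*k - 2).
d = 2 from the (0,0,2) case.
A polynomial solution: f(k) = -2*(k + 1)*(k + 3).
Then R = B(k−1)f/C = -2*(k + 1)*(k + 3)/(k**2 + 2*k - 2), so s_k = R(k)·t_k = (k**2 + 4*k + 3)/2**k.
Check: Δs_k = (-k**2 - 2*k + 2)/(2*2**k). ✓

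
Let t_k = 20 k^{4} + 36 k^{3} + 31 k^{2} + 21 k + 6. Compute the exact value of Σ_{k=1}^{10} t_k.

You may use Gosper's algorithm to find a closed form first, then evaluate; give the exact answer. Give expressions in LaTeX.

Step 1: r(k) = (20*k**4 + 116*k**3 + 259*k**2 + 271*k + 114)/(20*k**4 + 36*k**3 + 31*k**2 + 21*k + 6).
So A=1 and B=1, with C=k**4 + 9*k**3/5 + 31*k**2/20 + 21*k/20 + 3/10.
f must satisfy (1)·f(k+1) − (1)·f(k) = k**4 + 9*k**3/5 + 31*k**2/20 + 21*k/20 + 3/10.
d = 5 from the (0,0,4) case.
Match coefficients ⇒ f(k) = k**2*(k + 1)*(4*k**2 - 5*k + 4)/20.
So s_k = (B(k−1)f/C)·t_k = (k**2*(4*k**2 - 5*k + 4)/((2*k + 1)*(10*k**2 + 3*k + 6)))·t_k = k**2*(4*k**3 - k**2 - k + 4).
Δs = 20*k**4 + 36*k**3 + 31*k**2 + 21*k + 6, as required.
Telescoping: Σ = s_(11) − s_(1) = 628716 − (6) = 628710.

Σ = 628710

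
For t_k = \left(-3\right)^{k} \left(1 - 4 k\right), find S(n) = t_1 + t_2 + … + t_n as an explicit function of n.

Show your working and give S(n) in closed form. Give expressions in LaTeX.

S(n) = \left(-3\right)^{n + 1} n

Step 1: r(k) = 3*(-4*k - 3)/(4*k - 1).
A = -3, B = 1, C = k - 1/4.
Key eq: (-3)·f(k+1) = (1)·f(k) + (k - 1/4).
Degrees (0,0,1) ⇒ d ≤ 1.
Solving with deg f ≤ 1: f(k) = -(k - 1)/4.
Certificate R = B(k−1)f/C = -(k - 1)/(4*k - 1) gives s_k = (-3)**k*(k - 1).
Δs = (-3)**k*(1 - 4*k), as required.
s_(n+1) = (-3)**(n + 1)*n and s_(1) = 0, so S(n) = (-3)**(n + 1)*n.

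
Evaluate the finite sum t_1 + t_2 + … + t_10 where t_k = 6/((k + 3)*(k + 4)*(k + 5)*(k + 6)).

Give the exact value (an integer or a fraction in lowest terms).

Σ = 9/560

Compute t_(k+1)/t_k: get (k + 3)/(k + 7).
A = k + 3, B = k + 7, C = 1.
Key eq: (k + 3)·f(k+1) = (k + 6)·f(k) + (1).
From deg A=1, deg B=1, deg C=0: d=3.
Match coefficients ⇒ f(k) = k*(k**2 + 12*k + 47)/180.
Then R = B(k−1)f/C = k*(k + 6)*(k**2 + 12*k + 47)/180, so s_k = R(k)·t_k = k*(k**2 + 12*k + 47)/(30*(k + 3)*(k + 4)*(k + 5)).
Verify: 6/(k**4 + 18*k**3 + 119*k**2 + 342*k + 360) matches t_k.
Evaluate s at k=11 and k=1: 11/336 and 1/60; difference 9/560.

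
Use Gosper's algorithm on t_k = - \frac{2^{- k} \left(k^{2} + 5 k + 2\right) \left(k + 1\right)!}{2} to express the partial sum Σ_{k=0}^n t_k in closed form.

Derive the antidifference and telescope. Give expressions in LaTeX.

S(n) = 2^{- n - 1} \left(2^{n + 3} - n^{3} n! - 8 n^{2} n! - 17 n n! - 10 n!\right)

r(k) = (k + 2)*(5*k + (k + 1)**2 + 7)/(2*(k**2 + 5*k + 2)) after simplifying.
So A=k/2 + 1 and B=1, with C=k**2 + 5*k + 2.
Key eq: (k/2 + 1)·f(k+1) = (1)·f(k) + (k**2 + 5*k + 2).
d = 1 from the (1,0,2) case.
Coefficient equations give f(k) = 2*(k + 4).
Get s_k = R·t_k = -(k + 4)*factorial(k + 1)/2**k with R(k) = B(k−1)f(k)/C(k) = 2*(k + 4)/(k**2 + 5*k + 2).
Check: Δs_k = -(k**2 + 5*k + 2)*factorial(k + 1)/(2*2**k). ✓
s_(n+1) = -2**(-n - 1)*(n + 5)*factorial(n + 2) and s_(0) = -4, so S(n) = 2**(-n - 1)*(2**(n + 3) - n**3*factorial(n) - 8*n**2*factorial(n) - 17*n*factorial(n) - 10*factorial(n)).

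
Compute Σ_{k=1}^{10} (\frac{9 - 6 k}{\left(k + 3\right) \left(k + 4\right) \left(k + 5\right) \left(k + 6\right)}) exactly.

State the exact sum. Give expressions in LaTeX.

Compute t_(k+1)/t_k: get (k + 3)*(2*k - 1)/((k + 7)*(2*k - 3)).
Take A(k)=k + 3, B(k)=k + 7, C(k)=k - 3/2.
Solve (k + 3)·f(k+1) − (k + 6)·f(k) = k - 3/2.
Bound: deg f ≤ 3.
A polynomial solution: f(k) = -k/2.
Then R = B(k−1)f/C = -k*(k + 6)/(2*k - 3), so s_k = R(k)·t_k = 3*k/((k + 3)*(k + 4)*(k + 5)).
Δs = 3*(3 - 2*k)/(k**4 + 18*k**3 + 119*k**2 + 342*k + 360), as required.
Telescoping: Σ = s_(11) − s_(1) = 11/1120 − (1/40) = -17/1120.

Σ = -17/1120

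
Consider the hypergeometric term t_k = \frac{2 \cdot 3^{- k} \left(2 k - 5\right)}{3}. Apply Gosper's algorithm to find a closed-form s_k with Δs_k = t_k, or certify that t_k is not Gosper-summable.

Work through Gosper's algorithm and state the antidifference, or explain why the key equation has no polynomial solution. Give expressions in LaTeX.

s_k = 2 \cdot 3^{- k} \left(2 - k\right)

r(k) = (2*k - 3)/(3*(2*k - 5)) after simplifying.
So A=1/3 and B=1, with C=k - 5/2.
f must satisfy (1/3)·f(k+1) − (1)·f(k) = k - 5/2.
deg f ≤ 1 (via 0,0,1).
Coefficient equations give f(k) = -3*(k - 2)/2.
Then R = B(k−1)f/C = -3*(k - 2)/(2*k - 5), so s_k = R(k)·t_k = 2*(2 - k)/3**k.
s_(k+1) − s_k = 2*(2*k - 5)/(3*3**k) = t_k.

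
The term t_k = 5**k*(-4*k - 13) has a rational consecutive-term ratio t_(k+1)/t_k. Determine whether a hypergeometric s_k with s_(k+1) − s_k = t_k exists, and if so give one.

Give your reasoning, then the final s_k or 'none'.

Ratio r(k) = 5*(4*k + 17)/(4*k + 13).
Take A(k)=5, B(k)=1, C(k)=k + 13/4.
f must satisfy (5)·f(k+1) − (1)·f(k) = k + 13/4.
deg f ≤ 1 (via 0,0,1).
Solve for f: f(k) = (k + 2)/4 (degree 1 ≤ 1).
R(k) = B(k−1)·f(k)/C(k) = (k + 2)/(4*k + 13); s_k = R·t_k = 5**k*(-k - 2).
s_(k+1) − s_k = 5**k*(-4*k - 13) = t_k.

s_k = 5**k*(-k - 2)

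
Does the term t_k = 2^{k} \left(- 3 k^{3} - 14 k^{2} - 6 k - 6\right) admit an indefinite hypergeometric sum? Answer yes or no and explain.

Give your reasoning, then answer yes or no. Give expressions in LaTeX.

Yes. s_k = 2^{k} k \left(- 3 k^{2} + 4 k - 4\right).

Compute t_(k+1)/t_k: get 2*(3*k**3 + 23*k**2 + 43*k + 29)/(3*k**3 + 14*k**2 + 6*k + 6).
Normal form (A,B,C) = (2, 1, k**3 + 14*k**2/3 + 2*k + 2).
f must satisfy (2)·f(k+1) − (1)·f(k) = k**3 + 14*k**2/3 + 2*k + 2.
d = 3 from the (0,0,3) case.
A polynomial solution: f(k) = k*(3*k**2 - 4*k + 4)/3.
Certificate R = B(k−1)f/C = k*(3*k**2 - 4*k + 4)/(3*k**3 + 14*k**2 + 6*k + 6) gives s_k = 2**k*k*(-3*k**2 + 4*k - 4).
Verify: 2**k*(-3*k**3 - 14*k**2 - 6*k - 6) matches t_k.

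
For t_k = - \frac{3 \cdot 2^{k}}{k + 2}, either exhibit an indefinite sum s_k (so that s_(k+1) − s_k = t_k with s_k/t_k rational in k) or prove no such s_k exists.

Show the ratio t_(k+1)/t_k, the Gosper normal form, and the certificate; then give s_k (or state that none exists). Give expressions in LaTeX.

not Gosper-summable; s_k does not exist

t_(k+1)/t_k = 2*(k + 2)/(k + 3).
Gosper form: A/B · C(k+1)/C(k) with A=2*k + 4, B=k + 3, C=1.
Set up (2*k + 4)·f(k+1) − (k + 2)·f(k) − (1) = 0.
d = -1 from the (1,1,0) case.
d = -1 < 0 ⇒ no nonzero polynomial f; not summable.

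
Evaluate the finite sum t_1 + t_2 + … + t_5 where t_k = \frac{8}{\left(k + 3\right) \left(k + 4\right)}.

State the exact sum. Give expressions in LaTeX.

t_(k+1)/t_k = (k + 3)/(k + 5).
Gosper form: A/B · C(k+1)/C(k) with A=k + 3, B=k + 5, C=1.
Need (k + 3)·f(k+1) − (k + 4)·f(k) = 1.
d = 1 from the (1,1,0) case.
A polynomial solution: f(k) = k/3.
So s_k = (B(k−1)f/C)·t_k = (k*(k + 4)/3)·t_k = 8*k/(3*(k + 3)).
s_(k+1) − s_k = 8/(k**2 + 7*k + 12) = t_k.
Evaluate s at k=6 and k=1: 16/9 and 2/3; difference 10/9.

Σ = 10/9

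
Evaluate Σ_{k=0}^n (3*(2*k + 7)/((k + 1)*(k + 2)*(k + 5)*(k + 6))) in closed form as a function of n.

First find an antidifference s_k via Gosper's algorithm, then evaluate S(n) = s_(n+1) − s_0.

S(n) = 3*(n**2 + 8*n + 7)/(5*(n**2 + 8*n + 12))

r(k) = (k + 1)*(k + 5)*(2*k + 9)/((k + 3)*(k + 7)*(2*k + 7)) after simplifying.
Normal form (A,B,C) = (k + 1, k + 7, k**3 + 21*k**2/2 + 73*k/2 + 42).
f must satisfy (k + 1)·f(k+1) − (k + 6)·f(k) = k**3 + 21*k**2/2 + 73*k/2 + 42.
Degrees (1,1,3) ⇒ d ≤ 5.
Coefficient equations give f(k) = k*(k + 2)*(k + 3)*(k + 4)*(k + 6)/10.
So s_k = (B(k−1)f/C)·t_k = (k*(k + 2)*(k + 6)**2/(5*(2*k + 7)))·t_k = 3*k*(k + 6)/(5*(k**2 + 6*k + 5)).
s_(k+1) − s_k = 3*(2*k + 7)/(k**4 + 14*k**3 + 65*k**2 + 112*k + 60) = t_k.
Σ_(k=0)^n t_k = s_(n+1) − s_(0) = (3*(n**2 + 8*n + 7)/(5*(n**2 + 8*n + 12))) − (0), i.e. 3*(n**2 + 8*n + 7)/(5*(n**2 + 8*n + 12)).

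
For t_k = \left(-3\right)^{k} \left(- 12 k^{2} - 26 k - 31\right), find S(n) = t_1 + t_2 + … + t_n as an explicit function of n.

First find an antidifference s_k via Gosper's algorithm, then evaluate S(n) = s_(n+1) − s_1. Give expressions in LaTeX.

Compute t_(k+1)/t_k: get 3*(-12*k**2 - 50*k - 69)/(12*k**2 + 26*k + 31).
Gosper form: A/B · C(k+1)/C(k) with A=-3, B=1, C=k**2 + 13*k/6 + 31/12.
f must satisfy (-3)·f(k+1) − (1)·f(k) = k**2 + 13*k/6 + 31/12.
Bound: deg f ≤ 2.
A polynomial solution: f(k) = -(3*k**2 + 2*k + 4)/12.
Certificate R = B(k−1)f/C = -(3*k**2 + 2*k + 4)/(12*k**2 + 26*k + 31) gives s_k = (-3)**k*(3*k**2 + 2*k + 4).
Check: Δs_k = (-3)**k*(-12*k**2 - 26*k - 31). ✓
s_(n+1) = (-3)**(n + 1)*(3*n**2 + 8*n + 9) and s_(1) = -27, so S(n) = -9*(-3)**n*n**2 - 24*(-3)**n*n - 27*(-3)**n + 27.

S(n) = - 9 \left(-3\right)^{n} n^{2} - 24 \left(-3\right)^{n} n - 27 \left(-3\right)^{n} + 27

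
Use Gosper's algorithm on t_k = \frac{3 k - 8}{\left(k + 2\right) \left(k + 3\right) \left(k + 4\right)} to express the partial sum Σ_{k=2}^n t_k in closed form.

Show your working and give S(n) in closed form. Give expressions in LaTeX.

Ratio r(k) = (k + 2)*(3*k - 5)/((k + 5)*(3*k - 8)).
Normal form (A,B,C) = (k + 2, k + 5, k - 8/3).
Solve (k + 2)·f(k+1) − (k + 4)·f(k) = k - 8/3.
d = 2 from the (1,1,1) case.
Match coefficients ⇒ f(k) = -k*(k + 23)/18.
Then R = B(k−1)f/C = -k*(k + 4)*(k + 23)/(6*(3*k - 8)), so s_k = R(k)·t_k = k*(-k - 23)/(6*(k + 2)*(k + 3)).
Δs = (3*k - 8)/(k**3 + 9*k**2 + 26*k + 24), as required.
Evaluate: s_(n+1) = (-n**2 - 25*n - 24)/(6*(n**2 + 7*n + 12)); subtract s_(2) = -5/12 ⇒ S(n) = (n**2 - 5*n + 4)/(4*(n**2 + 7*n + 12)).

S(n) = \frac{n^{2} - 5 n + 4}{4 \left(n^{2} + 7 n + 12\right)}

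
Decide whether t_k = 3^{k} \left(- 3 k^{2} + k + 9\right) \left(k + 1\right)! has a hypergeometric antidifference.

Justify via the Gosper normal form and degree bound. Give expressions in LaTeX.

The ratio is 3*(k + 2)*(k - 3*(k + 1)**2 + 10)/(-3*k**2 + k + 9).
Normal form (A,B,C) = (3*k + 6, 1, k**2 - k/3 - 3).
Need (3*k + 6)·f(k+1) − (1)·f(k) = k**2 - k/3 - 3.
From deg A=1, deg B=0, deg C=2: d=1.
A polynomial solution: f(k) = (k - 3)/3.
Then R = B(k−1)f/C = (k - 3)/(3*k**2 - k - 9), so s_k = R(k)·t_k = -3**k*(k - 3)*factorial(k + 1).
Δs = 3**k*(-3*k**2 + k + 9)*factorial(k + 1), as required.

Yes. s_k = - 3^{k} \left(k - 3\right) \left(k + 1\right)!.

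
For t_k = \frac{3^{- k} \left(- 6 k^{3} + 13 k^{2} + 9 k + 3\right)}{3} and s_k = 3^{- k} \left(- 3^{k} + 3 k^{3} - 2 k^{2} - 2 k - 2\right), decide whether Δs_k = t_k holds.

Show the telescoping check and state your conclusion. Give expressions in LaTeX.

valid; difference matches t_k

s_(k+1) = (-3*3**k + 3*k**3 + 7*k**2 + 3*k - 3)/(3*3**k)
s_(k+1) − s_k = (-6*k**3 + 13*k**2 + 9*k + 3)/(3*3**k)
(s_(k+1) − s_k) − t_k = 0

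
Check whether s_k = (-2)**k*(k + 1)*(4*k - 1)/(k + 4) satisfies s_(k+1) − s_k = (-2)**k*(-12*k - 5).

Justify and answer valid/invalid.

s_(k+1) = (-2)**(k + 1)*(k + 2)*(4*k + 3)/(k + 5)
s_(k+1) − s_k = (-2)**k*(-12*k**3 - 77*k**2 - 114*k - 43)/(k**2 + 9*k + 20)
(s_(k+1) − s_k) − t_k = (-2)**k*(36*k**2 + 171*k + 57)/(k**2 + 9*k + 20)

Invalid: residual (-2)**k*(36*k**2 + 171*k + 57)/(k**2 + 9*k + 20) ≠ 0.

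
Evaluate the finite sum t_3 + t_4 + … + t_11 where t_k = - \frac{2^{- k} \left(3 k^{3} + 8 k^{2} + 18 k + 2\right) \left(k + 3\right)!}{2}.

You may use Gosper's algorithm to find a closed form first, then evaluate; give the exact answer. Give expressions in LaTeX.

Compute t_(k+1)/t_k: get (3*k**4 + 29*k**3 + 111*k**2 + 203*k + 124)/(2*(3*k**3 + 8*k**2 + 18*k + 2)).
Factor: A=k/2 + 2; B=1; C=k**3 + 8*k**2/3 + 6*k + 2/3.
f must satisfy (k/2 + 2)·f(k+1) − (1)·f(k) = k**3 + 8*k**2/3 + 6*k + 2/3.
deg f ≤ 2 (via 1,0,3).
Coefficient equations give f(k) = 2*(3*k**2 - 4*k + 3)/3.
Certificate R = B(k−1)f/C = 2*(3*k**2 - 4*k + 3)/(3*k**3 + 8*k**2 + 18*k + 2) gives s_k = -(3*k**2 - 4*k + 3)*factorial(k + 3)/2**k.
Check: Δs_k = -(3*k**3 + 8*k**2 + 18*k + 2)*factorial(k + 3)/(2*2**k). ✓
Evaluate s at k=12 and k=3: -247104482625/2 and -1620; difference -247104479385/2.

Σ = -247104479385/2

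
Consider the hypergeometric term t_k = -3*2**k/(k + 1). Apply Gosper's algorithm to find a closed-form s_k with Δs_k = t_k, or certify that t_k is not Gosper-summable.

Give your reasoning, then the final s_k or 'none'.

Step 1: r(k) = 2*(k + 1)/(k + 2).
Take A(k)=2*k + 2, B(k)=k + 2, C(k)=1.
f must satisfy (2*k + 2)·f(k+1) − (k + 1)·f(k) = 1.
deg f ≤ -1 (via 1,1,0).
Negative degree bound (-1): no f exists, t_k not Gosper-summable.

no hypergeometric antidifference exists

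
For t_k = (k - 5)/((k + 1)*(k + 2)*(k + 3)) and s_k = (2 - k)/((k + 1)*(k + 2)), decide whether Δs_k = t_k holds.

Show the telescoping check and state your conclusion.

s_(k+1) = (1 - k)/((k + 2)*(k + 3))
s_(k+1) − s_k = (k - 5)/(k**3 + 6*k**2 + 11*k + 6)
(s_(k+1) − s_k) − t_k = 0

valid; difference matches t_k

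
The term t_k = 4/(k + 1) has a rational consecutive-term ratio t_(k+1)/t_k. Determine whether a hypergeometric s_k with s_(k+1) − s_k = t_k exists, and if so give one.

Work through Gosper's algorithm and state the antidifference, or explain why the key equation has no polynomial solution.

none (Gosper's algorithm certifies no s_k)

t_(k+1)/t_k = (k + 1)/(k + 2).
Take A(k)=k + 1, B(k)=k + 2, C(k)=1.
Set up (k + 1)·f(k+1) − (k + 1)·f(k) − (1) = 0.
From deg A=1, deg B=1, deg C=0: d=0.
Write f(k) = c0. Then LHS − RHS = -1, requiring -1 = 0: contradictory. No certificate.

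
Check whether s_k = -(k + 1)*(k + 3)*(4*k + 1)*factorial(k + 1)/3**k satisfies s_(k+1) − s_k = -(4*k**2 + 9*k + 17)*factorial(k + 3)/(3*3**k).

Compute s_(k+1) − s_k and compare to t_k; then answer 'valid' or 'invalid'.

Invalid: residual (4*k**3 + 17*k**2 + 23*k + 31)*factorial(k + 1)/(3*3**k) ≠ 0.

s_(k+1) = -(k + 2)*(k + 4)*(4*k + 5)*factorial(k + 2)/(3*3**k)
s_(k+1) − s_k = -(4*k**4 + 25*k**3 + 69*k**2 + 116*k + 71)*factorial(k + 1)/(3*3**k)
(s_(k+1) − s_k) − t_k = (4*k**3 + 17*k**2 + 23*k + 31)*factorial(k + 1)/(3*3**k)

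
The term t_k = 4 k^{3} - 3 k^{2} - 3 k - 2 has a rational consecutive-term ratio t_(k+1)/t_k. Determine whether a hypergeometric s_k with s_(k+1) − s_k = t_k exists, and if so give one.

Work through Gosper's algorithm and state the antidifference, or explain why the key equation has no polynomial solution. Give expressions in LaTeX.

s_k = k \left(k^{3} - 3 k^{2} + k - 1\right)

Compute t_(k+1)/t_k: get (4*k**3 + 9*k**2 + 3*k - 4)/(4*k**3 - 3*k**2 - 3*k - 2).
Take A(k)=1, B(k)=1, C(k)=k**3 - 3*k**2/4 - 3*k/4 - 1/2.
Need (1)·f(k+1) − (1)·f(k) = k**3 - 3*k**2/4 - 3*k/4 - 1/2.
deg f ≤ 4 (via 0,0,3).
Solving with deg f ≤ 4: f(k) = k*(k**3 - 3*k**2 + k - 1)/4.
Certificate R = B(k−1)f/C = k*(k**3 - 3*k**2 + k - 1)/(4*k**3 - 3*k**2 - 3*k - 2) gives s_k = k*(k**3 - 3*k**2 + k - 1).
Verify: 4*k**3 - 3*k**2 - 3*k - 2 matches t_k.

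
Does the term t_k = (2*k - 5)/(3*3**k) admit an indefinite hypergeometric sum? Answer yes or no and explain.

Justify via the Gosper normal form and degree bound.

Yes. s_k = (2 - k)/3**k.

The ratio is (2*k - 3)/(3*(2*k - 5)).
So A=1/3 and B=1, with C=k - 5/2.
f must satisfy (1/3)·f(k+1) − (1)·f(k) = k - 5/2.
Bound: deg f ≤ 1.
A polynomial solution: f(k) = -3*(k - 2)/2.
So s_k = (B(k−1)f/C)·t_k = (-3*(k - 2)/(2*k - 5))·t_k = (2 - k)/3**k.
Verify: (2*k - 5)/(3*3**k) matches t_k.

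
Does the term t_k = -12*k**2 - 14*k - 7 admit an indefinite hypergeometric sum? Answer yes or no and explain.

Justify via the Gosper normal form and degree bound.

Step 1: r(k) = (12*k**2 + 38*k + 33)/(12*k**2 + 14*k + 7).
So A=1 and B=1, with C=k**2 + 7*k/6 + 7/12.
f must satisfy (1)·f(k+1) − (1)·f(k) = k**2 + 7*k/6 + 7/12.
Bound: deg f ≤ 3.
Solving with deg f ≤ 3: f(k) = k*(4*k**2 + k + 2)/12.
Get s_k = R·t_k = k*(-4*k**2 - k - 2) with R(k) = B(k−1)f(k)/C(k) = k*(4*k**2 + k + 2)/(12*k**2 + 14*k + 7).
Verify: -12*k**2 - 14*k - 7 matches t_k.

Yes. s_k = k*(-4*k**2 - k - 2).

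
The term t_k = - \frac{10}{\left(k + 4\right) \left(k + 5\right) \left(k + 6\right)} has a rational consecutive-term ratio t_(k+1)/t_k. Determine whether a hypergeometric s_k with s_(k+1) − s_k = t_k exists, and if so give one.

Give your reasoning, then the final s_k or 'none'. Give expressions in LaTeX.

s_k = \frac{k \left(- k - 9\right)}{4 \left(k + 4\right) \left(k + 5\right)}

Compute t_(k+1)/t_k: get (k + 4)/(k + 7).
Normal form (A,B,C) = (k + 4, k + 7, 1).
f must satisfy (k + 4)·f(k+1) − (k + 6)·f(k) = 1.
d = 2 from the (1,1,0) case.
Coefficient equations give f(k) = k*(k + 9)/40.
R(k) = B(k−1)·f(k)/C(k) = k*(k + 6)*(k + 9)/40; s_k = R·t_k = k*(-k - 9)/(4*(k + 4)*(k + 5)).
Check: Δs_k = -10/(k**3 + 15*k**2 + 74*k + 120). ✓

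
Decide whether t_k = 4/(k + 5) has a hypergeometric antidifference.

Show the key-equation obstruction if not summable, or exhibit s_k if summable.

t_(k+1)/t_k = (k + 5)/(k + 6).
A = k + 5, B = k + 6, C = 1.
Set up (k + 5)·f(k+1) − (k + 5)·f(k) − (1) = 0.
d = 0 from the (1,1,0) case.
Put f(k) = c0: A·f(k+1) − B(k−1)·f(k) − C = -1; need -1 = 0 — inconsistent ⇒ no f, not summable.

No — the linear system for f has no solution.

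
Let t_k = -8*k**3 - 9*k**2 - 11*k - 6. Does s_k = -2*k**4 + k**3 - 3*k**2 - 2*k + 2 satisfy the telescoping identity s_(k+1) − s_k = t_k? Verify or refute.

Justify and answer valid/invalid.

s_(k+1) = -2*k - 2*(k + 1)**4 + (k + 1)**3 - 3*(k + 1)**2
s_(k+1) − s_k = -8*k**3 - 9*k**2 - 11*k - 6
(s_(k+1) − s_k) − t_k = 0

Valid: the claim telescopes to t_k.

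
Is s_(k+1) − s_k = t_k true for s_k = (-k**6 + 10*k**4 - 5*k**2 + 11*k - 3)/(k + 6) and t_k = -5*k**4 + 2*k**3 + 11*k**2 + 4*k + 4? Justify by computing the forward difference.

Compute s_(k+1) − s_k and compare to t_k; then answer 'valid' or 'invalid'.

Invalid: residual 3*(4*k**5 + 31*k**4 - 22*k**3 - 73*k**2 - 24*k - 25)/(k**2 + 13*k + 42) ≠ 0.

s_(k+1) = (11*k - (k + 1)**6 + 10*(k + 1)**4 - 5*(k + 1)**2 + 8)/(k + 7)
s_(k+1) − s_k = (-5*k**6 - 51*k**5 - 80*k**4 + 165*k**3 + 299*k**2 + 148*k + 93)/(k**2 + 13*k + 42)
(s_(k+1) − s_k) − t_k = 3*(4*k**5 + 31*k**4 - 22*k**3 - 73*k**2 - 24*k - 25)/(k**2 + 13*k + 42)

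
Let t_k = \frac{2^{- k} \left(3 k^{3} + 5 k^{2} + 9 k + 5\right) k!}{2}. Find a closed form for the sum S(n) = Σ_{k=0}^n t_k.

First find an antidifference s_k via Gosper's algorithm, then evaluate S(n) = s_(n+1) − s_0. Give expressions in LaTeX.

S(n) = 2^{- n - 1} \left(n + 1\right) \left(3 n + 5\right) \left(n + 1\right)!

Ratio r(k) = (3*k**4 + 17*k**3 + 42*k**2 + 50*k + 22)/(2*(3*k**3 + 5*k**2 + 9*k + 5)).
So A=k/2 + 1/2 and B=1, with C=k**3 + 5*k**2/3 + 3*k + 5/3.
f must satisfy (k/2 + 1/2)·f(k+1) − (1)·f(k) = k**3 + 5*k**2/3 + 3*k + 5/3.
deg f ≤ 2 (via 1,0,3).
A polynomial solution: f(k) = 2*k*(3*k + 2)/3.
Then R = B(k−1)f/C = 2*k*(3*k + 2)/(3*k**3 + 5*k**2 + 9*k + 5), so s_k = R(k)·t_k = k*(3*k + 2)*factorial(k)/2**k.
Verify: (3*k**3 + 5*k**2 + 9*k + 5)*factorial(k)/(2*2**k) matches t_k.
Telescope: S(n) = s_(n+1) − s_(0) = 2**(-n - 1)*(n + 1)*(3*n + 5)*factorial(n + 1) − (0) = 2**(-n - 1)*(n + 1)*(3*n + 5)*factorial(n + 1).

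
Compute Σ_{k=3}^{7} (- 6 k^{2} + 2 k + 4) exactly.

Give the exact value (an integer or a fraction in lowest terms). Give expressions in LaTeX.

Compute t_(k+1)/t_k: get k*(3*k + 5)/(3*k**2 - k - 2).
Normal form (A,B,C) = (1, 1, k**2 - k/3 - 2/3).
Set up (1)·f(k+1) − (1)·f(k) − (k**2 - k/3 - 2/3) = 0.
deg f ≤ 3 (via 0,0,2).
Match coefficients ⇒ f(k) = k*(k**2 - 2*k - 1)/3.
So s_k = (B(k−1)f/C)·t_k = (k*(k**2 - 2*k - 1)/((k - 1)*(3*k + 2)))·t_k = 2*k*(-k**2 + 2*k + 1).
Verify: -6*k**2 + 2*k + 4 matches t_k.
Σ_(k=3)^(7) t_k = s_(8) − s_(3) = -752 − (-12) = -740.

Σ = -740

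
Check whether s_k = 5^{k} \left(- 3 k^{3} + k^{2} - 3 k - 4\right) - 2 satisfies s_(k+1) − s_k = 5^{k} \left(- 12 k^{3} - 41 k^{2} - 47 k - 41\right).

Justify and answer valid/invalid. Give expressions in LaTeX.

s_(k+1) = 5**(k + 1)*(-3*k - 3*(k + 1)**3 + (k + 1)**2 - 7) - 2
s_(k+1) − s_k = 5**k*(-12*k**3 - 41*k**2 - 47*k - 41)
(s_(k+1) − s_k) − t_k = 0

Valid — Δs_k = t_k.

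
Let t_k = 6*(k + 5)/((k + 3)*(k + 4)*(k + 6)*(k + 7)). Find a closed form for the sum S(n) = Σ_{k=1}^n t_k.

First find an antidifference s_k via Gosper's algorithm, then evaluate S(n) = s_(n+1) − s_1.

S(n) = 3*n*(n + 11)/(28*(n**2 + 11*n + 28))

Step 1: r(k) = (k + 3)*(k + 6)**2/((k + 5)**2*(k + 8)).
Normal form (A,B,C) = (k + 3, k + 8, k**2 + 10*k + 25).
Solve (k + 3)·f(k+1) − (k + 7)·f(k) = k**2 + 10*k + 25.
d = 4 from the (1,1,2) case.
Solving with deg f ≤ 4: f(k) = k*(k + 4)*(k + 5)*(k + 9)/36.
So s_k = (B(k−1)f/C)·t_k = (k*(k + 4)*(k + 7)*(k + 9)/(36*(k + 5)))·t_k = k*(k + 9)/(6*(k**2 + 9*k + 18)).
Check: Δs_k = 6*(k + 5)/(k**4 + 20*k**3 + 145*k**2 + 450*k + 504). ✓
Evaluate: s_(n+1) = (n**2 + 11*n + 10)/(6*(n**2 + 11*n + 28)); subtract s_(1) = 5/84 ⇒ S(n) = 3*n*(n + 11)/(28*(n**2 + 11*n + 28)).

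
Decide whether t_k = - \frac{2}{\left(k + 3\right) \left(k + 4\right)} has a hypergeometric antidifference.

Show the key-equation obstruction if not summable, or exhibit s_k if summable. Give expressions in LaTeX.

t_(k+1)/t_k = (k + 3)/(k + 5).
Take A(k)=k + 3, B(k)=k + 5, C(k)=1.
Set up (k + 3)·f(k+1) − (k + 4)·f(k) − (1) = 0.
Bound: deg f ≤ 1.
Solve for f: f(k) = k/3 (degree 1 ≤ 1).
Get s_k = R·t_k = -2*k/(3*k + 9) with R(k) = B(k−1)f(k)/C(k) = k*(k + 4)/3.
Δs = -2/(k**2 + 7*k + 12), as required.

Yes. s_k = - \frac{2 k}{3 k + 9}.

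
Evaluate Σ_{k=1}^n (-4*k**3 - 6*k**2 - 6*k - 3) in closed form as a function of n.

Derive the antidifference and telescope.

Ratio r(k) = (4*k**3 + 18*k**2 + 30*k + 19)/(4*k**3 + 6*k**2 + 6*k + 3).
Normal form (A,B,C) = (1, 1, k**3 + 3*k**2/2 + 3*k/2 + 3/4).
Need (1)·f(k+1) − (1)·f(k) = k**3 + 3*k**2/2 + 3*k/2 + 3/4.
Bound: deg f ≤ 4.
Solve for f: f(k) = k*(k**3 + k + 1)/4 (degree 4 ≤ 4).
So s_k = (B(k−1)f/C)·t_k = (k*(k**3 + k + 1)/(4*k**3 + 6*k**2 + 6*k + 3))·t_k = k*(-k**3 - k - 1).
Verify: -4*k**3 - 6*k**2 - 6*k - 3 matches t_k.
s_(n+1) = -n**4 - 4*n**3 - 7*n**2 - 7*n - 3 and s_(1) = -3, so S(n) = n*(-n**3 - 4*n**2 - 7*n - 7).

S(n) = n*(-n**3 - 4*n**2 - 7*n - 7)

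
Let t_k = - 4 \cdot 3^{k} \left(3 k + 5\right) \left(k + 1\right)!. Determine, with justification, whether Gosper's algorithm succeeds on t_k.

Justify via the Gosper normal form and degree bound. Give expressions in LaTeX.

Yes. s_k = - 4 \cdot 3^{k} \left(k + 1\right)!.

Compute t_(k+1)/t_k: get 3*(k + 2)*(3*k + 8)/(3*k + 5).
Factor: A=3*k + 6; B=1; C=k + 5/3.
Need (3*k + 6)·f(k+1) − (1)·f(k) = k + 5/3.
Degrees (1,0,1) ⇒ d ≤ 0.
Solving with deg f ≤ 0: f(k) = 1/3.
So s_k = (B(k−1)f/C)·t_k = (1/(3*k + 5))·t_k = -4*3**k*factorial(k + 1).
Verify: -4*3**k*(3*k + 5)*factorial(k + 1) matches t_k.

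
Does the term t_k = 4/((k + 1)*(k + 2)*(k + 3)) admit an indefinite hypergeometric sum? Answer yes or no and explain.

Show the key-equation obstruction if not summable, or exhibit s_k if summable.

The ratio is (k + 1)/(k + 4).
A = k + 1, B = k + 4, C = 1.
Set up (k + 1)·f(k+1) − (k + 3)·f(k) − (1) = 0.
Degrees (1,1,0) ⇒ d ≤ 2.
Coefficient equations give f(k) = k*(k + 3)/4.
Get s_k = R·t_k = k*(k + 3)/((k + 1)*(k + 2)) with R(k) = B(k−1)f(k)/C(k) = k*(k + 3)**2/4.
Verify: 4/(k**3 + 6*k**2 + 11*k + 6) matches t_k.

Yes. s_k = k*(k + 3)/((k + 1)*(k + 2)).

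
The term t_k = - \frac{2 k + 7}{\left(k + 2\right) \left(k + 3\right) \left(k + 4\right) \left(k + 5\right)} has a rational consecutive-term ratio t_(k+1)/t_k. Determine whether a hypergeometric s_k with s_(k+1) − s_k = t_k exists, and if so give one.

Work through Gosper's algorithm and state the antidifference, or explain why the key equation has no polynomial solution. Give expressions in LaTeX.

s_k = \frac{k \left(- k - 6\right)}{8 \left(k^{2} + 6 k + 8\right)}

The ratio is (k + 2)*(2*k + 9)/((k + 6)*(2*k + 7)).
Factor: A=k + 2; B=k + 6; C=k + 7/2.
Solve (k + 2)·f(k+1) − (k + 5)·f(k) = k + 7/2.
From deg A=1, deg B=1, deg C=1: d=3.
A polynomial solution: f(k) = k*(k + 3)*(k + 6)/16.
R(k) = B(k−1)·f(k)/C(k) = k*(k + 3)*(k + 5)*(k + 6)/(8*(2*k + 7)); s_k = R·t_k = k*(-k - 6)/(8*(k**2 + 6*k + 8)).
Δs = (-2*k - 7)/(k**4 + 14*k**3 + 71*k**2 + 154*k + 120), as required.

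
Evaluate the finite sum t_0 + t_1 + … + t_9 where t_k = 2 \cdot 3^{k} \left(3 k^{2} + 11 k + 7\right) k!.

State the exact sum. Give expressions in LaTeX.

r(k) = 3*(3*k**3 + 20*k**2 + 38*k + 21)/(3*k**2 + 11*k + 7) after simplifying.
A = 3*k + 3, B = 1, C = k**2 + 11*k/3 + 7/3.
Set up (3*k + 3)·f(k+1) − (1)·f(k) − (k**2 + 11*k/3 + 7/3) = 0.
deg f ≤ 1 (via 1,0,2).
Coefficient equations give f(k) = (k + 2)/3.
Get s_k = R·t_k = 2*3**k*(k + 2)*factorial(k) with R(k) = B(k−1)f(k)/C(k) = (k + 2)/(3*k**2 + 11*k + 7).
Check: Δs_k = 2*3**k*(3*k**2 + 11*k + 7)*factorial(k). ✓
Evaluate s at k=10 and k=0: 5142648268800 and 4; difference 5142648268796.

Σ = 5142648268796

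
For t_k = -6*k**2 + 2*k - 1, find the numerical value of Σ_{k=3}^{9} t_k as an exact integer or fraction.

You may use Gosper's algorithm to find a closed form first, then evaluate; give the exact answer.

t_(k+1)/t_k = (6*k**2 + 10*k + 5)/(6*k**2 - 2*k + 1).
Normal form (A,B,C) = (1, 1, k**2 - k/3 + 1/6).
Key eq: (1)·f(k+1) = (1)·f(k) + (k**2 - k/3 + 1/6).
Degrees (0,0,2) ⇒ d ≤ 3.
Solving with deg f ≤ 3: f(k) = k*(2*k**2 - 4*k + 3)/6.
Then R = B(k−1)f/C = k*(2*k**2 - 4*k + 3)/(6*k**2 - 2*k + 1), so s_k = R(k)·t_k = k*(-2*k**2 + 4*k - 3).
Δs = -6*k**2 + 2*k - 1, as required.
Evaluate s at k=10 and k=3: -1630 and -27; difference -1603.

Σ = -1603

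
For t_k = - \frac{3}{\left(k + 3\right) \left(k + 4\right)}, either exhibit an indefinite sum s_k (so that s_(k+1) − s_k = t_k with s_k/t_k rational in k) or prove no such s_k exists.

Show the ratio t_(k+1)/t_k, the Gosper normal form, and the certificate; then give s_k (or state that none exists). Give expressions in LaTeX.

Step 1: r(k) = (k + 3)/(k + 5).
Gosper form: A/B · C(k+1)/C(k) with A=k + 3, B=k + 5, C=1.
Set up (k + 3)·f(k+1) − (k + 4)·f(k) − (1) = 0.
deg f ≤ 1 (via 1,1,0).
Solving with deg f ≤ 1: f(k) = k/3.
Get s_k = R·t_k = -k/(k + 3) with R(k) = B(k−1)f(k)/C(k) = k*(k + 4)/3.
Δs = -3/(k**2 + 7*k + 12), as required.

s_k = - \frac{k}{k + 3}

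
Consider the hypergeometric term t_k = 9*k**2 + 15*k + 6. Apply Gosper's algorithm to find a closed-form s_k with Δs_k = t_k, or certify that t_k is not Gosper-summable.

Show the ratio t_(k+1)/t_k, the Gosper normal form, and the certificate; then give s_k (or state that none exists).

s_k = 3*k**2*(k + 1)

t_(k+1)/t_k = (3*k**2 + 11*k + 10)/(3*k**2 + 5*k + 2).
A = 1, B = 1, C = k**2 + 5*k/3 + 2/3.
Solve (1)·f(k+1) − (1)·f(k) = k**2 + 5*k/3 + 2/3.
From deg A=0, deg B=0, deg C=2: d=3.
Solving with deg f ≤ 3: f(k) = k**2*(k + 1)/3.
Then R = B(k−1)f/C = k**2/(3*k + 2), so s_k = R(k)·t_k = 3*k**2*(k + 1).
Verify: 9*k**2 + 15*k + 6 matches t_k.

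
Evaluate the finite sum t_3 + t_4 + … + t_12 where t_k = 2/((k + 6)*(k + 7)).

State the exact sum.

Σ = 20/171

r(k) = (k + 6)/(k + 8) after simplifying.
Take A(k)=k + 6, B(k)=k + 8, C(k)=1.
Solve (k + 6)·f(k+1) − (k + 7)·f(k) = 1.
d = 1 from the (1,1,0) case.
Match coefficients ⇒ f(k) = k/6.
Get s_k = R·t_k = k/(3*(k + 6)) with R(k) = B(k−1)f(k)/C(k) = k*(k + 7)/6.
Verify: 2/(k**2 + 13*k + 42) matches t_k.
Telescoping: Σ = s_(13) − s_(3) = 13/57 − (1/9) = 20/171.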